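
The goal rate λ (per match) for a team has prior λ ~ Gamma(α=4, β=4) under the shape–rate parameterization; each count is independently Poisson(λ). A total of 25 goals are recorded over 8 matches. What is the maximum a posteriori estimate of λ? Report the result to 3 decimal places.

λ̂_MAP = 2.333

Σxᵢ = 25, n = 8.
Posterior ∝ λ^3e^(−4λ) · λ^25e^(−8λ) = λ^28e^(−12λ), i.e. Gamma(shape=29, rate=12).
The mode of a Gamma(a, b) with a ≥ 1 (shape–rate) is (a−1)/b = 28/12 ≈ 2.333.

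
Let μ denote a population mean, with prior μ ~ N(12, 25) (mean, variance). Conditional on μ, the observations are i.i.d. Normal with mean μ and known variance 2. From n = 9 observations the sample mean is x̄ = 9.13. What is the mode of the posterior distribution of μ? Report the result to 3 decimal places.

n = 9, x̄ = 9.13.
For a Normal prior and Normal likelihood with known variance, the posterior is Normal; its mode equals its mean, the precision-weighted average.
Prior precision 1/σ₀² = 1/25 = 0.04; data precision n/σ² = 9/2 = 4.5.
μ̂ = (0.04·12 + 4.5·9.13) / (0.04 + 4.5) = 41.565/4.54 = 8313/908 ≈ 9.155.

μ̂_MAP = 9.155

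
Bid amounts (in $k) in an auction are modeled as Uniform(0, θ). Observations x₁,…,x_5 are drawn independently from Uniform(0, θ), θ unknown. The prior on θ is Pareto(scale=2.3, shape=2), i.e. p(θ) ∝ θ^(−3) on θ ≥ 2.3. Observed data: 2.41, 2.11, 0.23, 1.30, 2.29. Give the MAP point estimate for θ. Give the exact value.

θ̂_MAP = 2.41

The Uniform(0, θ) likelihood is θ^(−n) for θ ≥ max(xᵢ), zero otherwise. Here max(xᵢ) = 2.41.
Posterior ∝ θ^(−3) · θ^(−5) = θ^(−8) on θ ≥ max(2.3, 2.41) = 2.41.
This density is strictly decreasing in θ, so the posterior mode lies at the lower boundary of the support.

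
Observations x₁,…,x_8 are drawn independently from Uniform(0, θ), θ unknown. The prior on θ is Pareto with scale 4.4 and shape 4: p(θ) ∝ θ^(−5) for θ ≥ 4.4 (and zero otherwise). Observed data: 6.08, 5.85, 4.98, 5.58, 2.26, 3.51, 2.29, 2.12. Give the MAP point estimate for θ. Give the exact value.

The Uniform(0, θ) likelihood is θ^(−n) for θ ≥ max(xᵢ), zero otherwise. Here max(xᵢ) = 6.08.
Posterior ∝ θ^(−5) · θ^(−8) = θ^(−13) on θ ≥ max(4.4, 6.08) = 6.08.
This density is strictly decreasing in θ, so the posterior mode lies at the lower boundary of the support.

θ̂_MAP = 6.08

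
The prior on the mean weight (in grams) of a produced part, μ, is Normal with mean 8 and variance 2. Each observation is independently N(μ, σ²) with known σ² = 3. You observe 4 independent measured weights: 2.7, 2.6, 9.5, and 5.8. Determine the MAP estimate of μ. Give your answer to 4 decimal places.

μ̂_MAP = 5.9273

n = 4; x̄ = (2.7 + 2.6 + 9.5 + 5.8)/4 = 20.6/4 = 5.15.
For a Normal prior and Normal likelihood with known variance, the posterior is Normal; its mode equals its mean, the precision-weighted average.
Prior precision 1/σ₀² = 1/2 = 0.5; data precision n/σ² = 4/3.
μ̂ = (0.5·8 + (4/3)·5.15) / (0.5 + 4/3) = (163/15)/(11/6) = 326/55 ≈ 5.9273.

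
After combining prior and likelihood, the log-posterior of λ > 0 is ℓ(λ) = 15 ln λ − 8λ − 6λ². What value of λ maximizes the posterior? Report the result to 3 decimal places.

λ̂_MAP = 0.833

ℓ'(λ) = 15/λ − 8 − 12λ. Setting this to zero and multiplying by λ: 12λ² + 8λ − 15 = 0.
λ = (−8 + √(8² + 4·12·15)) / (2·12) = (−8 + √784) / 24 = (−8 + 28)/24 = 5/6.
ℓ''(λ) = −15/λ² − 12 < 0, confirming a maximum.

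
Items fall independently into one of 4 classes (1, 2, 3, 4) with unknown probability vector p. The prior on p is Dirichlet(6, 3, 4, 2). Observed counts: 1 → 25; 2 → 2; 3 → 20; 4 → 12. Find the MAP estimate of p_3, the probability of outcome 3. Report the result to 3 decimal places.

The posterior is Dirichlet(αᵢ + nᵢ) = Dirichlet(31, 5, 24, 14).
For a Dirichlet(a₁,…,a_K) with all aᵢ > 1, the mode has j-th component (aⱼ − 1)/(Σaᵢ − K).
Here Σaᵢ = 74 and K = 4, so p_3 = (24 − 1)/(74 − 4) = 23/70 ≈ 0.329.

MAP estimate: 0.329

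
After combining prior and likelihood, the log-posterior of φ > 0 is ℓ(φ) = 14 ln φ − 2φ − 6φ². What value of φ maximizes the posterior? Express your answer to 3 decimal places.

ℓ'(φ) = 14/φ − 2 − 12φ. Setting this to zero and multiplying by φ: 12φ² + 2φ − 14 = 0.
φ = (−2 + √(2² + 4·12·14)) / (2·12) = (−2 + √676) / 24 = (−2 + 26)/24 = 1.
ℓ''(φ) = −14/φ² − 12 < 0, confirming a maximum.

φ̂_MAP = 1.000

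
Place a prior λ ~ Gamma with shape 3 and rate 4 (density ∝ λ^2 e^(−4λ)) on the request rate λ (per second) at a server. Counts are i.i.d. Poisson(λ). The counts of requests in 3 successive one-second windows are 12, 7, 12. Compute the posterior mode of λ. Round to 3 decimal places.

Σxᵢ = 12+7+12 = 31, with n = 3.
Posterior ∝ λ^2e^(−4λ) · λ^31e^(−3λ) = λ^33e^(−7λ), i.e. Gamma(shape=34, rate=7).
The mode of a Gamma(a, b) with a ≥ 1 (shape–rate) is (a−1)/b = 33/7 ≈ 4.714.

λ̂_MAP = 4.714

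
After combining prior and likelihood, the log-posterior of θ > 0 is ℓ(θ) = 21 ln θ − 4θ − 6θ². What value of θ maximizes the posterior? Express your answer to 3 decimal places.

θ̂_MAP = 1.167

ℓ'(θ) = 21/θ − 4 − 12θ. Setting this to zero and multiplying by θ: 12θ² + 4θ − 21 = 0.
θ = (−4 + √(4² + 4·12·21)) / (2·12) = (−4 + √1024) / 24 = (−4 + 32)/24 = 7/6.
ℓ''(θ) = −21/θ² − 12 < 0, confirming a maximum.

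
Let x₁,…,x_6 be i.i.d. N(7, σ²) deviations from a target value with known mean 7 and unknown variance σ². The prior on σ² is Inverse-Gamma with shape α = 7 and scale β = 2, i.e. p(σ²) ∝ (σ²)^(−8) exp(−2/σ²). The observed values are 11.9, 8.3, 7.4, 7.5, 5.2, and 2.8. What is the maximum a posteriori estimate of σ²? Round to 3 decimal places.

Sum of squared deviations about the known mean: SS = (11.9−7)² + (8.3−7)² + (7.4−7)² + (7.5−7)² + (5.2−7)² + (2.8−7)² = 46.99.
The Normal likelihood contributes (σ²)^(−n/2) exp(−SS/(2σ²)), so the posterior is Inverse-Gamma(α + n/2, β + SS/2) = Inverse-Gamma(10, 25.495).
The mode of Inverse-Gamma(a, b) is b/(a+1) = 25.495/11 ≈ 2.318.

σ̂²_MAP = 2.318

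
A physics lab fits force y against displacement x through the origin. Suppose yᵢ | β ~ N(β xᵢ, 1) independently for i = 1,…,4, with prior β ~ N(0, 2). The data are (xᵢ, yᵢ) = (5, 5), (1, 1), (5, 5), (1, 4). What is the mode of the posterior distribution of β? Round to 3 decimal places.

β̂_MAP = 1.048

log p(β | y) = −Σ(yᵢ − βxᵢ)²/(2·1) − β²/(2·2) + const.
Setting the derivative to zero: Σxᵢ(yᵢ − βxᵢ)/1 − β/2 = 0, so β = Σxᵢyᵢ / (Σxᵢ² + σ²/τ²).
Σxᵢyᵢ = 5·5 + 1·1 + 5·5 + 1·4 = 55; Σxᵢ² = 52; σ²/τ² = 0.5.
β̂_MAP = 55 / (52 + 0.5) = 55/52.5 ≈ 1.048.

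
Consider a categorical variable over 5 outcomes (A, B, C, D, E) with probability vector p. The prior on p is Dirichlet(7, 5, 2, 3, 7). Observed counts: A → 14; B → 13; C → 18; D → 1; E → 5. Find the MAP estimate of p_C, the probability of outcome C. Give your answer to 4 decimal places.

The posterior is Dirichlet(αᵢ + nᵢ) = Dirichlet(21, 18, 20, 4, 12).
For a Dirichlet(a₁,…,a_K) with all aᵢ > 1, the mode has j-th component (aⱼ − 1)/(Σaᵢ − K).
Here Σaᵢ = 75 and K = 5, so p_C = (20 − 1)/(75 − 5) = 19/70 ≈ 0.2714.

MAP estimate of p_C = 0.2714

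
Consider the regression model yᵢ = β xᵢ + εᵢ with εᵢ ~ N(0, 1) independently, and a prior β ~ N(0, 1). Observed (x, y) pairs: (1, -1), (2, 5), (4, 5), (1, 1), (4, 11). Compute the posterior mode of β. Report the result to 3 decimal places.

β̂_MAP = 1.897

log p(β | y) = −Σ(yᵢ − βxᵢ)²/(2·1) − β²/(2·1) + const.
Setting the derivative to zero: Σxᵢ(yᵢ − βxᵢ)/1 − β/1 = 0, so β = Σxᵢyᵢ / (Σxᵢ² + σ²/τ²).
Σxᵢyᵢ = 1·(-1) + 2·5 + 4·5 + 1·1 + 4·11 = 74; Σxᵢ² = 38; σ²/τ² = 1.
β̂_MAP = 74 / (38 + 1) = 74/39 ≈ 1.897.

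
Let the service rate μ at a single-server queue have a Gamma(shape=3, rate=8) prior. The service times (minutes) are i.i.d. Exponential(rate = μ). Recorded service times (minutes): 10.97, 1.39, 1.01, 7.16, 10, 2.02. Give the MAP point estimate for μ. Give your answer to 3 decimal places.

μ̂_MAP = 0.197

The Exponential(rate=μ) likelihood is ∝ μ^n e^(−μΣtᵢ). Here n = 6 and Σtᵢ = 10.97 + 1.39 + 1.01 + 7.16 + 10 + 2.02 = 32.55.
Posterior ∝ μ^2e^(−8μ) · μ^6e^(−32.55μ) = μ^8e^(−40.55μ), i.e. Gamma(9, 40.55).
Mode = (a−1)/b = 8/40.55 ≈ 0.197.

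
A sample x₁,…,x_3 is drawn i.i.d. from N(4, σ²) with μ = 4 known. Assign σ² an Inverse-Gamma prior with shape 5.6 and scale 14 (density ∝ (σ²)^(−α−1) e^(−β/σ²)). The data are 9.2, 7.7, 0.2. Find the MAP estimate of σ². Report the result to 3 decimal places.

Sum of squared deviations about the known mean: SS = (9.2−4)² + (7.7−4)² + (0.2−4)² = 55.17.
The Normal likelihood contributes (σ²)^(−n/2) exp(−SS/(2σ²)), so the posterior is Inverse-Gamma(α + n/2, β + SS/2) = Inverse-Gamma(7.1, 41.585).
The mode of Inverse-Gamma(a, b) is b/(a+1) = 41.585/8.1 ≈ 5.134.

σ̂²_MAP = 5.134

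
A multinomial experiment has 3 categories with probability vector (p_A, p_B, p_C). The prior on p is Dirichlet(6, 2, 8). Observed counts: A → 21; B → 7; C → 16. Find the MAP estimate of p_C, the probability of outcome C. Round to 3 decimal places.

MAP estimate of p_C = 0.404

The posterior is Dirichlet(αᵢ + nᵢ) = Dirichlet(27, 9, 24).
For a Dirichlet(a₁,…,a_K) with all aᵢ > 1, the mode has j-th component (aⱼ − 1)/(Σaᵢ − K).
Here Σaᵢ = 60 and K = 3, so p_C = (24 − 1)/(60 − 3) = 23/57 ≈ 0.404.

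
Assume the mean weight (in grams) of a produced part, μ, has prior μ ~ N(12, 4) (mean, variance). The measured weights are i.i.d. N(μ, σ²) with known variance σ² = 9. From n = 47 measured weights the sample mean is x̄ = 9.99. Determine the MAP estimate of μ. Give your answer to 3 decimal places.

μ̂_MAP = 10.082

n = 47, x̄ = 9.99.
For a Normal prior and Normal likelihood with known variance, the posterior is Normal; its mode equals its mean, the precision-weighted average.
Prior precision 1/σ₀² = 1/4 = 0.25; data precision n/σ² = 47/9.
μ̂ = (0.25·12 + (47/9)·9.99) / (0.25 + 47/9) = 55.17/(197/36) = 49653/4925 ≈ 10.082.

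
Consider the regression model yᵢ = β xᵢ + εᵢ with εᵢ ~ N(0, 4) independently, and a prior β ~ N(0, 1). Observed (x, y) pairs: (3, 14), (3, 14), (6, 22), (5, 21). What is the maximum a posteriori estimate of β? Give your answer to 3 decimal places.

β̂_MAP = 3.867

log p(β | y) = −Σ(yᵢ − βxᵢ)²/(2·4) − β²/(2·1) + const.
Setting the derivative to zero: Σxᵢ(yᵢ − βxᵢ)/4 − β/1 = 0, so β = Σxᵢyᵢ / (Σxᵢ² + σ²/τ²).
Σxᵢyᵢ = 3·14 + 3·14 + 6·22 + 5·21 = 321; Σxᵢ² = 79; σ²/τ² = 4.
β̂_MAP = 321 / (79 + 4) = 321/83 ≈ 3.867.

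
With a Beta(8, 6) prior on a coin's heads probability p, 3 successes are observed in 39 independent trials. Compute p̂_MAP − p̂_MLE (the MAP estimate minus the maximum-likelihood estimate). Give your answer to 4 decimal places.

MAP − MLE = 0.1192

Posterior is Beta(11, 42); MAP = (11−1)/(53−2) = 10/51 ≈ 0.19608.
MLE ignores the prior: p̂_MLE = k/n = 3/39 ≈ 0.07692.
Difference = 10/51 − 3/39 = 79/663 ≈ 0.1192.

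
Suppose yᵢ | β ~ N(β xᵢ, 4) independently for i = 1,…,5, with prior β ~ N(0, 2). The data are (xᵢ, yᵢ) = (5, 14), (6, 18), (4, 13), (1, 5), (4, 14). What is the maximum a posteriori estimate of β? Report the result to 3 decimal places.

log p(β | y) = −Σ(yᵢ − βxᵢ)²/(2·4) − β²/(2·2) + const.
Setting the derivative to zero: Σxᵢ(yᵢ − βxᵢ)/4 − β/2 = 0, so β = Σxᵢyᵢ / (Σxᵢ² + σ²/τ²).
Σxᵢyᵢ = 5·14 + 6·18 + 4·13 + 1·5 + 4·14 = 291; Σxᵢ² = 94; σ²/τ² = 2.
β̂_MAP = 291 / (94 + 2) = 291/96 ≈ 3.031.

β̂_MAP = 3.031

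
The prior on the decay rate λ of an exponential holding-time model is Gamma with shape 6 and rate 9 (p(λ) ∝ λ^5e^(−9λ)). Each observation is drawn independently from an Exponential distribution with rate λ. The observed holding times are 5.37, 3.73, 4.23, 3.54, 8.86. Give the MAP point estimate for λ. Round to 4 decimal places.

λ̂_MAP = 0.2879

The Exponential(rate=λ) likelihood is ∝ λ^n e^(−λΣtᵢ). Here n = 5 and Σtᵢ = 5.37 + 3.73 + 4.23 + 3.54 + 8.86 = 25.73.
Posterior ∝ λ^5e^(−9λ) · λ^5e^(−25.73λ) = λ^10e^(−34.73λ), i.e. Gamma(11, 34.73).
Mode = (a−1)/b = 10/34.73 ≈ 0.2879.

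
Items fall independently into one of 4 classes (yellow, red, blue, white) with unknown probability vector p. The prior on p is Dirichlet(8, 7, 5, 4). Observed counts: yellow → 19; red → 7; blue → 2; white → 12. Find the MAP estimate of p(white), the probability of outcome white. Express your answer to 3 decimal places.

MAP estimate of p(white) = 0.250

The posterior is Dirichlet(αᵢ + nᵢ) = Dirichlet(27, 14, 7, 16).
For a Dirichlet(a₁,…,a_K) with all aᵢ > 1, the mode has j-th component (aⱼ − 1)/(Σaᵢ − K).
Here Σaᵢ = 64 and K = 4, so p(white) = (16 − 1)/(64 − 4) = 15/60 ≈ 0.250.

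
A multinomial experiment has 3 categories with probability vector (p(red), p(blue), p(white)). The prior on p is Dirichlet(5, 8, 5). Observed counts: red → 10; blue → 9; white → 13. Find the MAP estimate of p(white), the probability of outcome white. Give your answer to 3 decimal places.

The posterior is Dirichlet(αᵢ + nᵢ) = Dirichlet(15, 17, 18).
For a Dirichlet(a₁,…,a_K) with all aᵢ > 1, the mode has j-th component (aⱼ − 1)/(Σaᵢ − K).
Here Σaᵢ = 50 and K = 3, so p(white) = (18 − 1)/(50 − 3) = 17/47 ≈ 0.362.

MAP estimate of p(white) = 0.362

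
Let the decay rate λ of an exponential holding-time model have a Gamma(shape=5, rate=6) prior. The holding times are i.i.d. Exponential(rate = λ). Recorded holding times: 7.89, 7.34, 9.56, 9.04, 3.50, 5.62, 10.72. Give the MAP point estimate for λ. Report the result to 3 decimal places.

λ̂_MAP = 0.184

The Exponential(rate=λ) likelihood is ∝ λ^n e^(−λΣtᵢ). Here n = 7 and Σtᵢ = 7.89 + 7.34 + 9.56 + 9.04 + 3.50 + 5.62 + 10.72 = 53.67.
Posterior ∝ λ^4e^(−6λ) · λ^7e^(−53.67λ) = λ^11e^(−59.67λ), i.e. Gamma(12, 59.67).
Mode = (a−1)/b = 11/59.67 ≈ 0.184.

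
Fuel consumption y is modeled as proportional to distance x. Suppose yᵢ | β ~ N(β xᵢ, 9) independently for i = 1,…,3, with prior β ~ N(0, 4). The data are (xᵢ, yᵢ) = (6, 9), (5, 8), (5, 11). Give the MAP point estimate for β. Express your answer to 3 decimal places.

β̂_MAP = 1.688

log p(β | y) = −Σ(yᵢ − βxᵢ)²/(2·9) − β²/(2·4) + const.
Setting the derivative to zero: Σxᵢ(yᵢ − βxᵢ)/9 − β/4 = 0, so β = Σxᵢyᵢ / (Σxᵢ² + σ²/τ²).
Σxᵢyᵢ = 6·9 + 5·8 + 5·11 = 149; Σxᵢ² = 86; σ²/τ² = 2.25.
β̂_MAP = 149 / (86 + 2.25) = 149/88.25 ≈ 1.688.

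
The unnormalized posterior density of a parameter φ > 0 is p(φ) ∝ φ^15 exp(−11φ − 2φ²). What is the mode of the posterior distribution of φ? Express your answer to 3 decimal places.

φ̂_MAP = 1.000

ℓ'(φ) = 15/φ − 11 − 4φ. Setting this to zero and multiplying by φ: 4φ² + 11φ − 15 = 0.
φ = (−11 + √(11² + 4·4·15)) / (2·4) = (−11 + √361) / 8 = (−11 + 19)/8 = 1.
ℓ''(φ) = −15/φ² − 4 < 0, confirming a maximum.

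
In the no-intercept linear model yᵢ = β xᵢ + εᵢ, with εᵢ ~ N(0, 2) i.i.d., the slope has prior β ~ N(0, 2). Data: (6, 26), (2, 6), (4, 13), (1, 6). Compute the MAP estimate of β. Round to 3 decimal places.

log p(β | y) = −Σ(yᵢ − βxᵢ)²/(2·2) − β²/(2·2) + const.
Setting the derivative to zero: Σxᵢ(yᵢ − βxᵢ)/2 − β/2 = 0, so β = Σxᵢyᵢ / (Σxᵢ² + σ²/τ²).
Σxᵢyᵢ = 6·26 + 2·6 + 4·13 + 1·6 = 226; Σxᵢ² = 57; σ²/τ² = 1.
β̂_MAP = 226 / (57 + 1) = 226/58 ≈ 3.897.

β̂_MAP = 3.897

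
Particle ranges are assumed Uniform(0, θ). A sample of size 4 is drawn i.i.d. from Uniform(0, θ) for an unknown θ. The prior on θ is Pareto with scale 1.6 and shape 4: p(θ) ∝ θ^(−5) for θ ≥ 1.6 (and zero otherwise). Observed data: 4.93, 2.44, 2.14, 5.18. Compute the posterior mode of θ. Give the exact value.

θ̂_MAP = 5.18

The Uniform(0, θ) likelihood is θ^(−n) for θ ≥ max(xᵢ), zero otherwise. Here max(xᵢ) = 5.18.
Posterior ∝ θ^(−5) · θ^(−4) = θ^(−9) on θ ≥ max(1.6, 5.18) = 5.18.
This density is strictly decreasing in θ, so the posterior mode lies at the lower boundary of the support.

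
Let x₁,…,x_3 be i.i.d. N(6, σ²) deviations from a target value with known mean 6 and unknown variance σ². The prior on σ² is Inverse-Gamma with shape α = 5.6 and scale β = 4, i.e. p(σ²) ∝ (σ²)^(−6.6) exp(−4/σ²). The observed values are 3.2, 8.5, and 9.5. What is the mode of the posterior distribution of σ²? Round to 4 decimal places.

Sum of squared deviations about the known mean: SS = (3.2−6)² + (8.5−6)² + (9.5−6)² = 26.34.
The Normal likelihood contributes (σ²)^(−n/2) exp(−SS/(2σ²)), so the posterior is Inverse-Gamma(α + n/2, β + SS/2) = Inverse-Gamma(7.1, 17.17).
The mode of Inverse-Gamma(a, b) is b/(a+1) = 17.17/8.1 ≈ 2.1198.

σ̂²_MAP = 2.1198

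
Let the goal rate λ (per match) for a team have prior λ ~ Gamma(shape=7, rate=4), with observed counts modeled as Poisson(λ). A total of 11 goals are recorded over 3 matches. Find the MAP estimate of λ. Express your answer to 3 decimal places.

Σxᵢ = 11, n = 3.
Posterior ∝ λ^6e^(−4λ) · λ^11e^(−3λ) = λ^17e^(−7λ), i.e. Gamma(shape=18, rate=7).
The mode of a Gamma(a, b) with a ≥ 1 (shape–rate) is (a−1)/b = 17/7 ≈ 2.429.

λ̂_MAP = 2.429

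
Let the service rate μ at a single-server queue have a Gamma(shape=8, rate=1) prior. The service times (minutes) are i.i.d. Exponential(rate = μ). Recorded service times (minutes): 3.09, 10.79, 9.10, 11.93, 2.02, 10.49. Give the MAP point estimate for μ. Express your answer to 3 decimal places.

The Exponential(rate=μ) likelihood is ∝ μ^n e^(−μΣtᵢ). Here n = 6 and Σtᵢ = 3.09 + 10.79 + 9.10 + 11.93 + 2.02 + 10.49 = 47.42.
Posterior ∝ μ^7e^(−1μ) · μ^6e^(−47.42μ) = μ^13e^(−48.42μ), i.e. Gamma(14, 48.42).
Mode = (a−1)/b = 13/48.42 ≈ 0.268.

μ̂_MAP = 0.268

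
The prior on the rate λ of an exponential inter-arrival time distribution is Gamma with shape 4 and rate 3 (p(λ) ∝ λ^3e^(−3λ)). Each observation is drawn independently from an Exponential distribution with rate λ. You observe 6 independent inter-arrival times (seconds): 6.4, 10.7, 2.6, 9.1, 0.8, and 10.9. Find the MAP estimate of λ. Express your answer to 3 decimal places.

The Exponential(rate=λ) likelihood is ∝ λ^n e^(−λΣtᵢ). Here n = 6 and Σtᵢ = 6.4 + 10.7 + 2.6 + 9.1 + 0.8 + 10.9 = 40.5.
Posterior ∝ λ^3e^(−3λ) · λ^6e^(−40.5λ) = λ^9e^(−43.5λ), i.e. Gamma(10, 43.5).
Mode = (a−1)/b = 9/43.5 ≈ 0.207.

λ̂_MAP = 0.207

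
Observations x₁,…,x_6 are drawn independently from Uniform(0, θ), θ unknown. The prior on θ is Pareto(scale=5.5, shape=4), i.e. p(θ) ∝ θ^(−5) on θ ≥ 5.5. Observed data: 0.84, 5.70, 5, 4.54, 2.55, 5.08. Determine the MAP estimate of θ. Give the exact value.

θ̂_MAP = 5.70

The Uniform(0, θ) likelihood is θ^(−n) for θ ≥ max(xᵢ), zero otherwise. Here max(xᵢ) = 5.70.
Posterior ∝ θ^(−5) · θ^(−6) = θ^(−11) on θ ≥ max(5.5, 5.70) = 5.70.
This density is strictly decreasing in θ, so the posterior mode lies at the lower boundary of the support.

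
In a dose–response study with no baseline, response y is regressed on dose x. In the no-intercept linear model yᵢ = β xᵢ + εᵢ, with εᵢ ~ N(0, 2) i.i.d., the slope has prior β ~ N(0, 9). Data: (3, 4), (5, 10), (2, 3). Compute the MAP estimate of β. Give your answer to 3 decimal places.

β̂_MAP = 1.779

log p(β | y) = −Σ(yᵢ − βxᵢ)²/(2·2) − β²/(2·9) + const.
Setting the derivative to zero: Σxᵢ(yᵢ − βxᵢ)/2 − β/9 = 0, so β = Σxᵢyᵢ / (Σxᵢ² + σ²/τ²).
Σxᵢyᵢ = 3·4 + 5·10 + 2·3 = 68; Σxᵢ² = 38; σ²/τ² = 2/9.
β̂_MAP = 68 / (38 + 2/9) = 68/(344/9) = 153/86 ≈ 1.779.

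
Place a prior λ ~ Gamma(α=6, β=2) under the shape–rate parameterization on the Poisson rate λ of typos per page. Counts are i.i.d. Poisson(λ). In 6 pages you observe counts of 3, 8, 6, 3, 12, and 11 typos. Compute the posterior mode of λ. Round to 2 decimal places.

Σxᵢ = 3+8+6+3+12+11 = 43, with n = 6.
Posterior ∝ λ^5e^(−2λ) · λ^43e^(−6λ) = λ^48e^(−8λ), i.e. Gamma(shape=49, rate=8).
The mode of a Gamma(a, b) with a ≥ 1 (shape–rate) is (a−1)/b = 48/8 ≈ 6.00.

λ̂_MAP = 6.00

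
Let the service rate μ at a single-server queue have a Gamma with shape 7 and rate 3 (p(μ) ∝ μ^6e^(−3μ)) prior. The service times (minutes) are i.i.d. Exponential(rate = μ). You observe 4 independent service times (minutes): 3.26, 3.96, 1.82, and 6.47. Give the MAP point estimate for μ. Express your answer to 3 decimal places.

The Exponential(rate=μ) likelihood is ∝ μ^n e^(−μΣtᵢ). Here n = 4 and Σtᵢ = 3.26 + 3.96 + 1.82 + 6.47 = 15.51.
Posterior ∝ μ^6e^(−3μ) · μ^4e^(−15.51μ) = μ^10e^(−18.51μ), i.e. Gamma(11, 18.51).
Mode = (a−1)/b = 10/18.51 ≈ 0.540.

μ̂_MAP = 0.540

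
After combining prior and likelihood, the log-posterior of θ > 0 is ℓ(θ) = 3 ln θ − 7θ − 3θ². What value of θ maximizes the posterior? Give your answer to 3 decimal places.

ℓ'(θ) = 3/θ − 7 − 6θ. Setting this to zero and multiplying by θ: 6θ² + 7θ − 3 = 0.
θ = (−7 + √(7² + 4·6·3)) / (2·6) = (−7 + √121) / 12 = (−7 + 11)/12 = 1/3.
ℓ''(θ) = −3/θ² − 6 < 0, confirming a maximum.

θ̂_MAP = 0.333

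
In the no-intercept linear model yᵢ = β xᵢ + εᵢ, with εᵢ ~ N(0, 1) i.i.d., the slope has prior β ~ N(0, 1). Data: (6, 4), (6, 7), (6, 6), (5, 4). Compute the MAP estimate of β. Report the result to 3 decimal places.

log p(β | y) = −Σ(yᵢ − βxᵢ)²/(2·1) − β²/(2·1) + const.
Setting the derivative to zero: Σxᵢ(yᵢ − βxᵢ)/1 − β/1 = 0, so β = Σxᵢyᵢ / (Σxᵢ² + σ²/τ²).
Σxᵢyᵢ = 6·4 + 6·7 + 6·6 + 5·4 = 122; Σxᵢ² = 133; σ²/τ² = 1.
β̂_MAP = 122 / (133 + 1) = 122/134 ≈ 0.910.

β̂_MAP = 0.910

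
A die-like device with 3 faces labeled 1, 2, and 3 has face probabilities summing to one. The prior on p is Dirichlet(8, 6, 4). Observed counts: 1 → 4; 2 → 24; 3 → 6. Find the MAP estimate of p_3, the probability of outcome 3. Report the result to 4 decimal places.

MAP estimate: 0.1837

The posterior is Dirichlet(αᵢ + nᵢ) = Dirichlet(12, 30, 10).
For a Dirichlet(a₁,…,a_K) with all aᵢ > 1, the mode has j-th component (aⱼ − 1)/(Σaᵢ − K).
Here Σaᵢ = 52 and K = 3, so p_3 = (10 − 1)/(52 − 3) = 9/49 ≈ 0.1837.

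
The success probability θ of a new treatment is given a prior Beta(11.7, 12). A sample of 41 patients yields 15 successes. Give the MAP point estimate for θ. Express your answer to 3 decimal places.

θ̂_MAP = 0.410

Prior: Beta(11.7, 12).
Data: 15 successes in 41 trials. The binomial likelihood contributes θ^15(1−θ)^26, so the posterior is Beta(11.7+15, 12+26) = Beta(26.7, 38).
For Beta(a, b) with a, b > 1 the mode is (a−1)/(a+b−2) = 25.7/62.7 ≈ 0.410.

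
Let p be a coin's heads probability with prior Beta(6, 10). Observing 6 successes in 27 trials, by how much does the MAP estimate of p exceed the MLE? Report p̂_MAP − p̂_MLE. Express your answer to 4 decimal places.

MAP − MLE = 0.0461

Posterior is Beta(12, 31); MAP = (12−1)/(43−2) = 11/41 ≈ 0.26829.
MLE ignores the prior: p̂_MLE = k/n = 6/27 ≈ 0.22222.
Difference = 11/41 − 6/27 = 17/369 ≈ 0.0461.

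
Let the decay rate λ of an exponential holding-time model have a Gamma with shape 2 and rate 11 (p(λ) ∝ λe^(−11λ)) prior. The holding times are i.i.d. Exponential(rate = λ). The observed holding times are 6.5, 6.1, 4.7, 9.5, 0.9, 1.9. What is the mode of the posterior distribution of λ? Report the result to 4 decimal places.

The Exponential(rate=λ) likelihood is ∝ λ^n e^(−λΣtᵢ). Here n = 6 and Σtᵢ = 6.5 + 6.1 + 4.7 + 9.5 + 0.9 + 1.9 = 29.6.
Posterior ∝ λe^(−11λ) · λ^6e^(−29.6λ) = λ^7e^(−40.6λ), i.e. Gamma(8, 40.6).
Mode = (a−1)/b = 7/40.6 ≈ 0.1724.

λ̂_MAP = 0.1724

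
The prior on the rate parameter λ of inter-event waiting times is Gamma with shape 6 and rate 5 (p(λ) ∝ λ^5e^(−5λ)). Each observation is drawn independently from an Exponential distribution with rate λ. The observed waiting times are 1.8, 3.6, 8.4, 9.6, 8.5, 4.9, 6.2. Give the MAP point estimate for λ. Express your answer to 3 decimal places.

The Exponential(rate=λ) likelihood is ∝ λ^n e^(−λΣtᵢ). Here n = 7 and Σtᵢ = 1.8 + 3.6 + 8.4 + 9.6 + 8.5 + 4.9 + 6.2 = 43.
Posterior ∝ λ^5e^(−5λ) · λ^7e^(−43λ) = λ^12e^(−48λ), i.e. Gamma(13, 48).
Mode = (a−1)/b = 12/48 ≈ 0.250.

λ̂_MAP = 0.250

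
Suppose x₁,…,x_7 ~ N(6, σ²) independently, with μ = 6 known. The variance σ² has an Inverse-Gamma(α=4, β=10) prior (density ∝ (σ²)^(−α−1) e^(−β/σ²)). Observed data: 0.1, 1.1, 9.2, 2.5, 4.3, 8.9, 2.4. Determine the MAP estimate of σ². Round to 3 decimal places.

Sum of squared deviations about the known mean: SS = (0.1−6)² + (1.1−6)² + (9.2−6)² + (2.5−6)² + (4.3−6)² + (8.9−6)² + (2.4−6)² = 105.57.
The Normal likelihood contributes (σ²)^(−n/2) exp(−SS/(2σ²)), so the posterior is Inverse-Gamma(α + n/2, β + SS/2) = Inverse-Gamma(7.5, 62.785).
The mode of Inverse-Gamma(a, b) is b/(a+1) = 62.785/8.5 ≈ 7.386.

σ̂²_MAP = 7.386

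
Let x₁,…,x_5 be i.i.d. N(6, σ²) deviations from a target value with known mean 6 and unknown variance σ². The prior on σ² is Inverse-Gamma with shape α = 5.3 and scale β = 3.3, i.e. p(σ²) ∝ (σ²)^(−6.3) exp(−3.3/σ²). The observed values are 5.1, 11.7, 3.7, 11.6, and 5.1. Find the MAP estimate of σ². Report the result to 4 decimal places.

Sum of squared deviations about the known mean: SS = (5.1−6)² + (11.7−6)² + (3.7−6)² + (11.6−6)² + (5.1−6)² = 70.76.
The Normal likelihood contributes (σ²)^(−n/2) exp(−SS/(2σ²)), so the posterior is Inverse-Gamma(α + n/2, β + SS/2) = Inverse-Gamma(7.8, 38.68).
The mode of Inverse-Gamma(a, b) is b/(a+1) = 38.68/8.8 ≈ 4.3955.

σ̂²_MAP = 4.3955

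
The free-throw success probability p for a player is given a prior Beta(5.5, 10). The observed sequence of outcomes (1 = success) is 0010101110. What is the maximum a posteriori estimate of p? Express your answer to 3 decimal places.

Prior: Beta(5.5, 10).
Data: 5 successes in 10 trials (from the sequence). The binomial likelihood contributes p^5(1−p)^5, so the posterior is Beta(5.5+5, 10+5) = Beta(10.5, 15).
For Beta(a, b) with a, b > 1 the mode is (a−1)/(a+b−2) = 9.5/23.5 ≈ 0.404.

p̂_MAP = 0.404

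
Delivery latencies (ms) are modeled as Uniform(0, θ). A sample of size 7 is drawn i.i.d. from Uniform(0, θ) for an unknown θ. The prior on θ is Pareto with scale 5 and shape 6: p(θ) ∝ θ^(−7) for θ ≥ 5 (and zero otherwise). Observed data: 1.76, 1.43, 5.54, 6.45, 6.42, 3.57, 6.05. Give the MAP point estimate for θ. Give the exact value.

The Uniform(0, θ) likelihood is θ^(−n) for θ ≥ max(xᵢ), zero otherwise. Here max(xᵢ) = 6.45.
Posterior ∝ θ^(−7) · θ^(−7) = θ^(−14) on θ ≥ max(5, 6.45) = 6.45.
This density is strictly decreasing in θ, so the posterior mode lies at the lower boundary of the support.

θ̂_MAP = 6.45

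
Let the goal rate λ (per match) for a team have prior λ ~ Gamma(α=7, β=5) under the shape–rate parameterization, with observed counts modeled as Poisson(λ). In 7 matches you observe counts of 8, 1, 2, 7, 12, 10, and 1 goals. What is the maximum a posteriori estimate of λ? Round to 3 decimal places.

Σxᵢ = 8+1+2+7+12+10+1 = 41, with n = 7.
Posterior ∝ λ^6e^(−5λ) · λ^41e^(−7λ) = λ^47e^(−12λ), i.e. Gamma(shape=48, rate=12).
The mode of a Gamma(a, b) with a ≥ 1 (shape–rate) is (a−1)/b = 47/12 ≈ 3.917.

λ̂_MAP = 3.917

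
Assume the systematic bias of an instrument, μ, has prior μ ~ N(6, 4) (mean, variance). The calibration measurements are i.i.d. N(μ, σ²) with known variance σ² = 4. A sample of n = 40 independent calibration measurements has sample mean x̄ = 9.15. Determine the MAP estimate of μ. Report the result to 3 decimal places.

μ̂_MAP = 9.073

n = 40, x̄ = 9.15.
For a Normal prior and Normal likelihood with known variance, the posterior is Normal; its mode equals its mean, the precision-weighted average.
Prior precision 1/σ₀² = 1/4 = 0.25; data precision n/σ² = 40/4 = 10.
μ̂ = (0.25·6 + 10·9.15) / (0.25 + 10) = 93/10.25 = 372/41 ≈ 9.073.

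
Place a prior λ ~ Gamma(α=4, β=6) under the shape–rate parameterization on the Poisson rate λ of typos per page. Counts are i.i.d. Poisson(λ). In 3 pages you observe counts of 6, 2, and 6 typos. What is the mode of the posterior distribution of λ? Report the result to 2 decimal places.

λ̂_MAP = 1.89

Σxᵢ = 6+2+6 = 14, with n = 3.
Posterior ∝ λ^3e^(−6λ) · λ^14e^(−3λ) = λ^17e^(−9λ), i.e. Gamma(shape=18, rate=9).
The mode of a Gamma(a, b) with a ≥ 1 (shape–rate) is (a−1)/b = 17/9 ≈ 1.89.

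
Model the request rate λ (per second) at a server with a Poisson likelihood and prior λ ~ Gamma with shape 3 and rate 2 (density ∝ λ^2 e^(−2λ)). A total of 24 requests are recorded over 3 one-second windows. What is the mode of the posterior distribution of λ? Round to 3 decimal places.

Σxᵢ = 24, n = 3.
Posterior ∝ λ^2e^(−2λ) · λ^24e^(−3λ) = λ^26e^(−5λ), i.e. Gamma(shape=27, rate=5).
The mode of a Gamma(a, b) with a ≥ 1 (shape–rate) is (a−1)/b = 26/5 ≈ 5.200.

λ̂_MAP = 5.200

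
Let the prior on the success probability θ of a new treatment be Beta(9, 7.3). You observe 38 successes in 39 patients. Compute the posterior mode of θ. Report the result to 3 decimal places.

Prior: Beta(9, 7.3).
Data: 38 successes in 39 trials. The binomial likelihood contributes θ^38(1−θ)^1, so the posterior is Beta(9+38, 7.3+1) = Beta(47, 8.3).
For Beta(a, b) with a, b > 1 the mode is (a−1)/(a+b−2) = 46/53.3 ≈ 0.863.

θ̂_MAP = 0.863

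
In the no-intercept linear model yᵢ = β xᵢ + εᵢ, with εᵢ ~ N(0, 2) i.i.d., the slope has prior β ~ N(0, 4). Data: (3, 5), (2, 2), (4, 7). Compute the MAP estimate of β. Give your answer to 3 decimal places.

β̂_MAP = 1.593

log p(β | y) = −Σ(yᵢ − βxᵢ)²/(2·2) − β²/(2·4) + const.
Setting the derivative to zero: Σxᵢ(yᵢ − βxᵢ)/2 − β/4 = 0, so β = Σxᵢyᵢ / (Σxᵢ² + σ²/τ²).
Σxᵢyᵢ = 3·5 + 2·2 + 4·7 = 47; Σxᵢ² = 29; σ²/τ² = 0.5.
β̂_MAP = 47 / (29 + 0.5) = 47/29.5 ≈ 1.593.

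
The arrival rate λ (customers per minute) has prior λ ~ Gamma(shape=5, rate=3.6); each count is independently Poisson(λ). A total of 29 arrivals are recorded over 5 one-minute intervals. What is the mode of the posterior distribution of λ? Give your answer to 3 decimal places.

Σxᵢ = 29, n = 5.
Posterior ∝ λ^4e^(−3.6λ) · λ^29e^(−5λ) = λ^33e^(−8.6λ), i.e. Gamma(shape=34, rate=8.6).
The mode of a Gamma(a, b) with a ≥ 1 (shape–rate) is (a−1)/b = 33/8.6 ≈ 3.837.

λ̂_MAP = 3.837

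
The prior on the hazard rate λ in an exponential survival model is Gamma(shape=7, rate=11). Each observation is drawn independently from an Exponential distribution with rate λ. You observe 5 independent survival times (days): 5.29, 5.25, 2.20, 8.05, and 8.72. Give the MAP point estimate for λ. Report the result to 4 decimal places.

λ̂_MAP = 0.2715

The Exponential(rate=λ) likelihood is ∝ λ^n e^(−λΣtᵢ). Here n = 5 and Σtᵢ = 5.29 + 5.25 + 2.20 + 8.05 + 8.72 = 29.51.
Posterior ∝ λ^6e^(−11λ) · λ^5e^(−29.51λ) = λ^11e^(−40.51λ), i.e. Gamma(12, 40.51).
Mode = (a−1)/b = 11/40.51 ≈ 0.2715.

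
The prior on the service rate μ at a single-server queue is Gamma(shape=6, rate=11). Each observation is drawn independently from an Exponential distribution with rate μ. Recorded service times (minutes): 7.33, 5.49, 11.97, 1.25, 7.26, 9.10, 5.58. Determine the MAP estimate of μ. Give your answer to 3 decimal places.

μ̂_MAP = 0.203

The Exponential(rate=μ) likelihood is ∝ μ^n e^(−μΣtᵢ). Here n = 7 and Σtᵢ = 7.33 + 5.49 + 11.97 + 1.25 + 7.26 + 9.10 + 5.58 = 47.98.
Posterior ∝ μ^5e^(−11μ) · μ^7e^(−47.98μ) = μ^12e^(−58.98μ), i.e. Gamma(13, 58.98).
Mode = (a−1)/b = 12/58.98 ≈ 0.203.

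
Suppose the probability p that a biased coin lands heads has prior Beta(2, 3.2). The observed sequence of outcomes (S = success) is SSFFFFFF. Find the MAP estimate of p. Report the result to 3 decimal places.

Prior: Beta(2, 3.2).
Data: 2 successes in 8 trials (from the sequence). The binomial likelihood contributes p^2(1−p)^6, so the posterior is Beta(2+2, 3.2+6) = Beta(4, 9.2).
For Beta(a, b) with a, b > 1 the mode is (a−1)/(a+b−2) = 3/11.2 ≈ 0.268.

p̂_MAP = 0.268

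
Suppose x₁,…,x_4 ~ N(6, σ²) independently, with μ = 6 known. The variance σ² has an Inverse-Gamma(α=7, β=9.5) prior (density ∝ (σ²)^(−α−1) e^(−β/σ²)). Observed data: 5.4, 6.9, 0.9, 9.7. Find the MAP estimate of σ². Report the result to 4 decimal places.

σ̂²_MAP = 2.9935

Sum of squared deviations about the known mean: SS = (5.4−6)² + (6.9−6)² + (0.9−6)² + (9.7−6)² = 40.87.
The Normal likelihood contributes (σ²)^(−n/2) exp(−SS/(2σ²)), so the posterior is Inverse-Gamma(α + n/2, β + SS/2) = Inverse-Gamma(9, 29.935).
The mode of Inverse-Gamma(a, b) is b/(a+1) = 29.935/10 ≈ 2.9935.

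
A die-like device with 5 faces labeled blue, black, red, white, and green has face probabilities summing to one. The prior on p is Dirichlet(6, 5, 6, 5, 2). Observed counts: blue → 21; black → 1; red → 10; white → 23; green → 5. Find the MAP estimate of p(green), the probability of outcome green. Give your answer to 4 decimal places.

The posterior is Dirichlet(αᵢ + nᵢ) = Dirichlet(27, 6, 16, 28, 7).
For a Dirichlet(a₁,…,a_K) with all aᵢ > 1, the mode has j-th component (aⱼ − 1)/(Σaᵢ − K).
Here Σaᵢ = 84 and K = 5, so p(green) = (7 − 1)/(84 − 5) = 6/79 ≈ 0.0759.

MAP estimate of p(green) = 0.0759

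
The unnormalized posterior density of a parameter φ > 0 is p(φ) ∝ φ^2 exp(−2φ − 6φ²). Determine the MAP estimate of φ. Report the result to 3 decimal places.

φ̂_MAP = 0.333

ℓ'(φ) = 2/φ − 2 − 12φ. Setting this to zero and multiplying by φ: 12φ² + 2φ − 2 = 0.
φ = (−2 + √(2² + 4·12·2)) / (2·12) = (−2 + √100) / 24 = (−2 + 10)/24 = 1/3.
ℓ''(φ) = −2/φ² − 12 < 0, confirming a maximum.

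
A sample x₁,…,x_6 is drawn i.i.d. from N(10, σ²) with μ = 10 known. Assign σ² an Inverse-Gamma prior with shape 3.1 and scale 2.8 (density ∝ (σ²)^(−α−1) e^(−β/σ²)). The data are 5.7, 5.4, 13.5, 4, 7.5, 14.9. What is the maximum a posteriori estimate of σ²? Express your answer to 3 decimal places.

σ̂²_MAP = 8.715

Sum of squared deviations about the known mean: SS = (5.7−10)² + (5.4−10)² + (13.5−10)² + (4−10)² + (7.5−10)² + (14.9−10)² = 118.16.
The Normal likelihood contributes (σ²)^(−n/2) exp(−SS/(2σ²)), so the posterior is Inverse-Gamma(α + n/2, β + SS/2) = Inverse-Gamma(6.1, 61.88).
The mode of Inverse-Gamma(a, b) is b/(a+1) = 61.88/7.1 ≈ 8.715.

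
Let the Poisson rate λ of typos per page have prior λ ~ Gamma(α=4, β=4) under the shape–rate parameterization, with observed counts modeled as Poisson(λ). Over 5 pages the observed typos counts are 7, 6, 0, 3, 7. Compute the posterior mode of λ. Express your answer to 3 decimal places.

λ̂_MAP = 2.889

Σxᵢ = 7+6+0+3+7 = 23, with n = 5.
Posterior ∝ λ^3e^(−4λ) · λ^23e^(−5λ) = λ^26e^(−9λ), i.e. Gamma(shape=27, rate=9).
The mode of a Gamma(a, b) with a ≥ 1 (shape–rate) is (a−1)/b = 26/9 ≈ 2.889.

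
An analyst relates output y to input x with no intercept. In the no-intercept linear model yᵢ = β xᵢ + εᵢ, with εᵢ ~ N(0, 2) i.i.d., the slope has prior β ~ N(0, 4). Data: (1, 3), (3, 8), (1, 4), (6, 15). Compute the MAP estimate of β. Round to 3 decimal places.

β̂_MAP = 2.547

log p(β | y) = −Σ(yᵢ − βxᵢ)²/(2·2) − β²/(2·4) + const.
Setting the derivative to zero: Σxᵢ(yᵢ − βxᵢ)/2 − β/4 = 0, so β = Σxᵢyᵢ / (Σxᵢ² + σ²/τ²).
Σxᵢyᵢ = 1·3 + 3·8 + 1·4 + 6·15 = 121; Σxᵢ² = 47; σ²/τ² = 0.5.
β̂_MAP = 121 / (47 + 0.5) = 121/47.5 ≈ 2.547.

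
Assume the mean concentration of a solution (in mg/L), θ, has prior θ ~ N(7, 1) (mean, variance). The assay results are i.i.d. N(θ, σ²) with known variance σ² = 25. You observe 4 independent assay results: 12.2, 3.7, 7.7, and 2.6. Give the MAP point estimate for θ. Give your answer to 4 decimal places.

θ̂_MAP = 6.9379

n = 4; x̄ = (12.2 + 3.7 + 7.7 + 2.6)/4 = 26.2/4 = 6.55.
For a Normal prior and Normal likelihood with known variance, the posterior is Normal; its mode equals its mean, the precision-weighted average.
Prior precision 1/σ₀² = 1/1 = 1; data precision n/σ² = 4/25 = 0.16.
θ̂ = (1·7 + 0.16·6.55) / (1 + 0.16) = 8.048/1.16 = 1006/145 ≈ 6.9379.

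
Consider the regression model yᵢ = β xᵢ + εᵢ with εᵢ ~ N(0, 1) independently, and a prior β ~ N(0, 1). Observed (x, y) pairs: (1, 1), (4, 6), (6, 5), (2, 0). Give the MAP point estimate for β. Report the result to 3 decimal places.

β̂_MAP = 0.948

log p(β | y) = −Σ(yᵢ − βxᵢ)²/(2·1) − β²/(2·1) + const.
Setting the derivative to zero: Σxᵢ(yᵢ − βxᵢ)/1 − β/1 = 0, so β = Σxᵢyᵢ / (Σxᵢ² + σ²/τ²).
Σxᵢyᵢ = 1·1 + 4·6 + 6·5 + 2·0 = 55; Σxᵢ² = 57; σ²/τ² = 1.
β̂_MAP = 55 / (57 + 1) = 55/58 ≈ 0.948.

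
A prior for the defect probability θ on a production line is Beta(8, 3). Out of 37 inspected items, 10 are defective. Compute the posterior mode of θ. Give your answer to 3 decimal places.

θ̂_MAP = 0.370

Prior: Beta(8, 3).
Data: 10 successes in 37 trials. The binomial likelihood contributes θ^10(1−θ)^27, so the posterior is Beta(8+10, 3+27) = Beta(18, 30).
For Beta(a, b) with a, b > 1 the mode is (a−1)/(a+b−2) = 17/46 ≈ 0.370.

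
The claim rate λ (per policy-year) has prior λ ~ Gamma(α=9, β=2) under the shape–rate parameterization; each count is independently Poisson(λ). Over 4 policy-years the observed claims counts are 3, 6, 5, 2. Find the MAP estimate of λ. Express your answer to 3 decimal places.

λ̂_MAP = 4.000

Σxᵢ = 3+6+5+2 = 16, with n = 4.
Posterior ∝ λ^8e^(−2λ) · λ^16e^(−4λ) = λ^24e^(−6λ), i.e. Gamma(shape=25, rate=6).
The mode of a Gamma(a, b) with a ≥ 1 (shape–rate) is (a−1)/b = 24/6 ≈ 4.000.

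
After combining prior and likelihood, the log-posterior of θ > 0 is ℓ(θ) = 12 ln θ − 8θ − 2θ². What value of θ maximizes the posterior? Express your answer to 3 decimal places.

ℓ'(θ) = 12/θ − 8 − 4θ. Setting this to zero and multiplying by θ: 4θ² + 8θ − 12 = 0.
θ = (−8 + √(8² + 4·4·12)) / (2·4) = (−8 + √256) / 8 = (−8 + 16)/8 = 1.
ℓ''(θ) = −12/θ² − 4 < 0, confirming a maximum.

θ̂_MAP = 1.000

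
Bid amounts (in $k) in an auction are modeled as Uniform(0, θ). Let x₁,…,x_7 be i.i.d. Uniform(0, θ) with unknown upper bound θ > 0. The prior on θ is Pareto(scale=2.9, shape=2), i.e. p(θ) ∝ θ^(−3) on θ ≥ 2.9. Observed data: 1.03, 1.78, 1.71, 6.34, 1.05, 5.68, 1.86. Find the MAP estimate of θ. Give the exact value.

The Uniform(0, θ) likelihood is θ^(−n) for θ ≥ max(xᵢ), zero otherwise. Here max(xᵢ) = 6.34.
Posterior ∝ θ^(−3) · θ^(−7) = θ^(−10) on θ ≥ max(2.9, 6.34) = 6.34.
This density is strictly decreasing in θ, so the posterior mode lies at the lower boundary of the support.

θ̂_MAP = 6.34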